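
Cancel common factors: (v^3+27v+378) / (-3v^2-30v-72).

Repeated division with remainder:
  v^3+27v+378 = (-(1/3)v+10/3)(-3v^2-30v-72) + (103v+618)
  -3v^2-30v-72 = (-(3/103)v-12/103)(103v+618) + (0)
Last nonzero remainder: 103v+618. Dividing through by 103 gives the monic gcd v+6.
Cancel v+6 from numerator and denominator to get the reduced form.

(-v^2+6v-63)/(3v+12)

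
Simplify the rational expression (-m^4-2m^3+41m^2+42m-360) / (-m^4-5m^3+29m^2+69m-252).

(m^2+m-30)/(m^2+4m-21)

Apply the Euclidean algorithm:
  -m^4-2m^3+41m^2+42m-360 = (-m^4-5m^3+29m^2+69m-252) + (3m^3+12m^2-27m-108)
  -m^4-5m^3+29m^2+69m-252 = (-(1/3)m-1/3)(3m^3+12m^2-27m-108) + (24m^2+24m-288)
  3m^3+12m^2-27m-108 = ((1/8)m+3/8)(24m^2+24m-288) + (0)
Last nonzero remainder: 24m^2+24m-288. Dividing through by 24 gives the monic gcd m^2+m-12.
Cancel m^2+m-12 from numerator and denominator to get the reduced form.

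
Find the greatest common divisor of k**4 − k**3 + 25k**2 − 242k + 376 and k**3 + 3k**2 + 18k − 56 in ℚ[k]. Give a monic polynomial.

k − 2

Apply the Euclidean algorithm:
  k**4 − k**3 + 25k**2 − 242k + 376 = (k − 4)(k**3 + 3k**2 + 18k − 56) + (19k**2 − 114k + 152)
  k**3 + 3k**2 + 18k − 56 = ((1/19)k + 9/19)(19k**2 − 114k + 152) + (64k − 128)
  19k**2 − 114k + 152 = ((19/64)k − 19/16)(64k − 128) + (0)
Last nonzero remainder: 64k − 128. Dividing through by 64 gives the monic gcd k − 2.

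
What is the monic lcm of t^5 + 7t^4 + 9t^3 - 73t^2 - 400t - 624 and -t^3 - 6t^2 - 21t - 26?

Euclidean algorithm in ℚ[t]:
  t^5 + 7t^4 + 9t^3 - 73t^2 - 400t - 624 = (-t^2 - t + 18)(-t^3 - 6t^2 - 21t - 26) + (-12t^2 - 48t - 156)
  -t^3 - 6t^2 - 21t - 26 = ((1/12)t + 1/6)(-12t^2 - 48t - 156) + (0)
Last nonzero remainder: -12t^2 - 48t - 156. Dividing through by -12 gives the monic gcd t^2 + 4t + 13.
Then lcm(f, g) = f·g / gcd(f, g); expanding and making the result monic gives the answer.

t^6 + 9t^5 + 23t^4 - 55t^3 - 546t^2 - 1424t - 1248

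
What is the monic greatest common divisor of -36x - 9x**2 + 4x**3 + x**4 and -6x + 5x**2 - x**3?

-3x + x**2

Repeated division with remainder:
  x**4 + 4x**3 - 9x**2 - 36x = (-x - 9)(-x**3 + 5x**2 - 6x) + (30x**2 - 90x)
  -x**3 + 5x**2 - 6x = (-(1/30)x + 1/15)(30x**2 - 90x) + (0)
Last nonzero remainder: 30x**2 - 90x. Dividing through by 30 gives the monic gcd x**2 - 3x.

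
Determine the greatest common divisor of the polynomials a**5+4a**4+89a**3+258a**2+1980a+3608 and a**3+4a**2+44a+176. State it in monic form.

a**2+44

Apply the Euclidean algorithm:
  a**5+4a**4+89a**3+258a**2+1980a+3608 = (a**2+45)(a**3+4a**2+44a+176) + (-98a**2-4312)
  a**3+4a**2+44a+176 = (-(1/98)a-2/49)(-98a**2-4312) + (0)
Last nonzero remainder: -98a**2-4312. Dividing through by -98 gives the monic gcd a**2+44.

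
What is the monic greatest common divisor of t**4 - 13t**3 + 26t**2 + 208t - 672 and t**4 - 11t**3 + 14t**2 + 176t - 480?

t**3 - 6t**2 - 16t + 96

Euclidean algorithm in ℚ[t]:
  t**4 - 13t**3 + 26t**2 + 208t - 672 = (t**4 - 11t**3 + 14t**2 + 176t - 480) + (-2t**3 + 12t**2 + 32t - 192)
  t**4 - 11t**3 + 14t**2 + 176t - 480 = (-(1/2)t + 5/2)(-2t**3 + 12t**2 + 32t - 192) + (0)
Last nonzero remainder: -2t**3 + 12t**2 + 32t - 192. Dividing through by -2 gives the monic gcd t**3 - 6t**2 - 16t + 96.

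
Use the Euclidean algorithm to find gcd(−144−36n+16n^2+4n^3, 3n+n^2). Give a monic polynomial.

3+n

Euclidean algorithm in ℚ[n]:
  4n^3+16n^2−36n−144 = (4n+4)(n^2+3n) + (−48n−144)
  n^2+3n = (−(1/48)n)(−48n−144) + (0)
Last nonzero remainder: −48n−144. Dividing through by −48 gives the monic gcd n+3.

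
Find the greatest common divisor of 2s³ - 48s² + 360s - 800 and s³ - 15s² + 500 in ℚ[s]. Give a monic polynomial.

Apply the Euclidean algorithm:
  2s³ - 48s² + 360s - 800 = (2)(s³ - 15s² + 500) + (-18s² + 360s - 1800)
  s³ - 15s² + 500 = (-(1/18)s - 5/18)(-18s² + 360s - 1800) + (0)
Last nonzero remainder: -18s² + 360s - 1800. Dividing through by -18 gives the monic gcd s² - 20s + 100.

s² - 20s + 100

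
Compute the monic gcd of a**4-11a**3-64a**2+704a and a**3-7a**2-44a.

a**2-11a

Euclidean algorithm in ℚ[a]:
  a**4-11a**3-64a**2+704a = (a-4)(a**3-7a**2-44a) + (-48a**2+528a)
  a**3-7a**2-44a = (-(1/48)a-1/12)(-48a**2+528a) + (0)
Last nonzero remainder: -48a**2+528a. Dividing through by -48 gives the monic gcd a**2-11a.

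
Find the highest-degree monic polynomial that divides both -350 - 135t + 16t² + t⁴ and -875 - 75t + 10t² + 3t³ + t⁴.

Repeated division with remainder:
  t⁴ + 16t² - 135t - 350 = (t⁴ + 3t³ + 10t² - 75t - 875) + (-3t³ + 6t² - 60t + 525)
  t⁴ + 3t³ + 10t² - 75t - 875 = (-(1/3)t - 5/3)(-3t³ + 6t² - 60t + 525) + (0)
Last nonzero remainder: -3t³ + 6t² - 60t + 525. Dividing through by -3 gives the monic gcd t³ - 2t² + 20t - 175.

-175 + 20t - 2t² + t³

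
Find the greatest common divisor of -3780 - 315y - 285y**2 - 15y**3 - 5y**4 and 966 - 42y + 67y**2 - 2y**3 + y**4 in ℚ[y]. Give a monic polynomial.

21 + y**2

By polynomial division,
  -5y**4 - 15y**3 - 285y**2 - 315y - 3780 = (-5)(y**4 - 2y**3 + 67y**2 - 42y + 966) + (-25y**3 + 50y**2 - 525y + 1050)
  y**4 - 2y**3 + 67y**2 - 42y + 966 = (-(1/25)y)(-25y**3 + 50y**2 - 525y + 1050) + (46y**2 + 966)
  -25y**3 + 50y**2 - 525y + 1050 = (-(25/46)y + 25/23)(46y**2 + 966) + (0)
Last nonzero remainder: 46y**2 + 966. Dividing through by 46 gives the monic gcd y**2 + 21.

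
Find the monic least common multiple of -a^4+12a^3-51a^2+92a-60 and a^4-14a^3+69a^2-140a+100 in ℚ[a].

Euclidean algorithm in ℚ[a]:
  -a^4+12a^3-51a^2+92a-60 = (-1)(a^4-14a^3+69a^2-140a+100) + (-2a^3+18a^2-48a+40)
  a^4-14a^3+69a^2-140a+100 = (-(1/2)a+5/2)(-2a^3+18a^2-48a+40) + (0)
Last nonzero remainder: -2a^3+18a^2-48a+40. Dividing through by -2 gives the monic gcd a^3-9a^2+24a-20.
Then lcm(f, g) = f·g / gcd(f, g); expanding and making the result monic gives the answer.

a^5-17a^4+111a^3-347a^2+520a-300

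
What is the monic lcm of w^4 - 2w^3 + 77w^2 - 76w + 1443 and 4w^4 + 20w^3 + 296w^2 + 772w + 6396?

Euclidean algorithm in ℚ[w]:
  w^4 - 2w^3 + 77w^2 - 76w + 1443 = (1/4)(4w^4 + 20w^3 + 296w^2 + 772w + 6396) + (-7w^3 + 3w^2 - 269w - 156)
  4w^4 + 20w^3 + 296w^2 + 772w + 6396 = (-(4/7)w - 152/49)(-7w^3 + 3w^2 - 269w - 156) + ((7428/49)w^2 - (7428/49)w + 289692/49)
  -7w^3 + 3w^2 - 269w - 156 = (-(343/7428)w - 49/1857)((7428/49)w^2 - (7428/49)w + 289692/49) + (0)
Last nonzero remainder: (7428/49)w^2 - (7428/49)w + 289692/49. Dividing through by 7428/49 gives the monic gcd w^2 - w + 39.
Then lcm(f, g) = f·g / gcd(f, g); expanding and making the result monic gives the answer.

w^6 + 4w^5 + 106w^4 + 304w^3 + 4144w^2 + 5542w + 59163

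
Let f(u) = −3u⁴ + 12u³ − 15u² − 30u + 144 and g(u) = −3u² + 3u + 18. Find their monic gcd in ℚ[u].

By polynomial division,
  −3u⁴ + 12u³ − 15u² − 30u + 144 = (u² − 3u + 8)(−3u² + 3u + 18) + (0)
Last nonzero remainder: −3u² + 3u + 18. Dividing through by −3 gives the monic gcd u² − u − 6.

u² − u − 6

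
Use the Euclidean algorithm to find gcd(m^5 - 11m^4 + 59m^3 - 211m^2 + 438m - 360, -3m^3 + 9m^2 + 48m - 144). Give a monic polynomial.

m^2 - 7m + 12

Repeated division with remainder:
  m^5 - 11m^4 + 59m^3 - 211m^2 + 438m - 360 = (-(1/3)m^2 + (8/3)m - 17)(-3m^3 + 9m^2 + 48m - 144) + (-234m^2 + 1638m - 2808)
  -3m^3 + 9m^2 + 48m - 144 = ((1/78)m + 2/39)(-234m^2 + 1638m - 2808) + (0)
Last nonzero remainder: -234m^2 + 1638m - 2808. Dividing through by -234 gives the monic gcd m^2 - 7m + 12.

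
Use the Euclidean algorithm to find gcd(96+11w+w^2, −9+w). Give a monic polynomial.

By polynomial division,
  w^2+11w+96 = (w+20)(w−9) + (276)
  w−9 = ((1/276)w−3/92)(276) + (0)
The last nonzero remainder is the constant 276, so the polynomials are coprime and gcd = 1.

1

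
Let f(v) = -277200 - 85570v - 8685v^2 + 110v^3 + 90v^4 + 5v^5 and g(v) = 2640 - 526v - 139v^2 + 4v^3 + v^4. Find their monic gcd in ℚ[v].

-880 - 118v + 7v^2 + v^3

Repeated division with remainder:
  5v^5 + 90v^4 + 110v^3 - 8685v^2 - 85570v - 277200 = (5v + 70)(v^4 + 4v^3 - 139v^2 - 526v + 2640) + (525v^3 + 3675v^2 - 61950v - 462000)
  v^4 + 4v^3 - 139v^2 - 526v + 2640 = ((1/525)v - 1/175)(525v^3 + 3675v^2 - 61950v - 462000) + (0)
Last nonzero remainder: 525v^3 + 3675v^2 - 61950v - 462000. Dividing through by 525 gives the monic gcd v^3 + 7v^2 - 118v - 880.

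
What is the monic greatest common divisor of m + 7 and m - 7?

1

Apply the Euclidean algorithm:
  m + 7 = (m - 7) + (14)
  m - 7 = ((1/14)m - 1/2)(14) + (0)
The last nonzero remainder is the constant 14, so the polynomials are coprime and gcd = 1.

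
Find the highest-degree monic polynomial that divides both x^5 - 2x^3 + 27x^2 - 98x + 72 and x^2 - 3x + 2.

Euclidean algorithm in ℚ[x]:
  x^5 - 2x^3 + 27x^2 - 98x + 72 = (x^3 + 3x^2 + 5x + 36)(x^2 - 3x + 2) + (0)
The last nonzero remainder x^2 - 3x + 2 is already monic.

x^2 - 3x + 2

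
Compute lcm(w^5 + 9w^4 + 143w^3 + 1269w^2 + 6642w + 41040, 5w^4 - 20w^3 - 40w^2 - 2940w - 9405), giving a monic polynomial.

w^7 + w^6 + 38w^5 - 172w^4 - 8229w^3 - 53973w^2 - 547506w - 1354320

Apply the Euclidean algorithm:
  w^5 + 9w^4 + 143w^3 + 1269w^2 + 6642w + 41040 = ((1/5)w + 13/5)(5w^4 - 20w^3 - 40w^2 - 2940w - 9405) + (203w^3 + 1961w^2 + 16167w + 65493)
  5w^4 - 20w^3 - 40w^2 - 2940w - 9405 = ((5/203)w - 13865/41209)(203w^3 + 1961w^2 + 16167w + 65493) + ((9131400/41209)w^2 + (36525600/41209)w + 520489800/41209)
  203w^3 + 1961w^2 + 16167w + 65493 = ((8365427/9131400)w + 15783047/3043800)((9131400/41209)w^2 + (36525600/41209)w + 520489800/41209) + (0)
Last nonzero remainder: (9131400/41209)w^2 + (36525600/41209)w + 520489800/41209. Dividing through by 9131400/41209 gives the monic gcd w^2 + 4w + 57.
Then lcm(f, g) = f·g / gcd(f, g); expanding and making the result monic gives the answer.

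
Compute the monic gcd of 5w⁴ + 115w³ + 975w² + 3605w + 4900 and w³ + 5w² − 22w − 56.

Euclidean algorithm in ℚ[w]:
  5w⁴ + 115w³ + 975w² + 3605w + 4900 = (5w + 90)(w³ + 5w² − 22w − 56) + (635w² + 5865w + 9940)
  w³ + 5w² − 22w − 56 = ((1/635)w − 538/80645)(635w² + 5865w + 9940) + ((23760/16129)w + 166320/16129)
  635w² + 5865w + 9940 = ((2048383/4752)w + 1145159/1188)((23760/16129)w + 166320/16129) + (0)
Last nonzero remainder: (23760/16129)w + 166320/16129. Dividing through by 23760/16129 gives the monic gcd w + 7.

w + 7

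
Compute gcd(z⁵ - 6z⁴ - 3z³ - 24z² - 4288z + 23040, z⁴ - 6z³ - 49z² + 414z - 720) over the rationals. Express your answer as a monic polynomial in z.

z² + 3z - 40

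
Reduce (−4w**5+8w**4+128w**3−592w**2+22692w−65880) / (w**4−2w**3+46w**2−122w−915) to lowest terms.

(−4w**3+8w**2+372w−1080)/(w**2−2w−15)

Repeated division with remainder:
  −4w**5+8w**4+128w**3−592w**2+22692w−65880 = (−4w)(w**4−2w**3+46w**2−122w−915) + (312w**3−1080w**2+19032w−65880)
  w**4−2w**3+46w**2−122w−915 = ((1/312)w+19/4056)(312w**3−1080w**2+19032w−65880) + (−(1680/169)w**2−102480/169)
  312w**3−1080w**2+19032w−65880 = (−(2197/70)w+1521/14)(−(1680/169)w**2−102480/169) + (0)
Last nonzero remainder: −(1680/169)w**2−102480/169. Dividing through by −1680/169 gives the monic gcd w**2+61.
Cancel w**2+61 from numerator and denominator to get the reduced form.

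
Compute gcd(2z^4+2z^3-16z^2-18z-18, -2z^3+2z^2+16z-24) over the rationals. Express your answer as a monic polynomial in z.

Repeated division with remainder:
  2z^4+2z^3-16z^2-18z-18 = (-z-2)(-2z^3+2z^2+16z-24) + (4z^2-10z-66)
  -2z^3+2z^2+16z-24 = (-(1/2)z-3/4)(4z^2-10z-66) + (-(49/2)z-147/2)
  4z^2-10z-66 = (-(8/49)z+44/49)(-(49/2)z-147/2) + (0)
Last nonzero remainder: -(49/2)z-147/2. Dividing through by -49/2 gives the monic gcd z+3.

z+3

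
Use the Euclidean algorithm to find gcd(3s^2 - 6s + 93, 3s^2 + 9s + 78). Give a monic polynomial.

1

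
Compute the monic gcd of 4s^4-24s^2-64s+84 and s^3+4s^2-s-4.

s-1

Repeated division with remainder:
  4s^4-24s^2-64s+84 = (4s-16)(s^3+4s^2-s-4) + (44s^2-64s+20)
  s^3+4s^2-s-4 = ((1/44)s+15/121)(44s^2-64s+20) + ((784/121)s-784/121)
  44s^2-64s+20 = ((1331/196)s-605/196)((784/121)s-784/121) + (0)
Last nonzero remainder: (784/121)s-784/121. Dividing through by 784/121 gives the monic gcd s-1.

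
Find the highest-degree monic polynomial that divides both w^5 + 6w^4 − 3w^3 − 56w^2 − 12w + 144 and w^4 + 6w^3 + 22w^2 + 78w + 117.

Repeated division with remainder:
  w^5 + 6w^4 − 3w^3 − 56w^2 − 12w + 144 = (w)(w^4 + 6w^3 + 22w^2 + 78w + 117) + (−25w^3 − 134w^2 − 129w + 144)
  w^4 + 6w^3 + 22w^2 + 78w + 117 = (−(1/25)w − 16/625)(−25w^3 − 134w^2 − 129w + 144) + ((8381/625)w^2 + (50286/625)w + 75429/625)
  −25w^3 − 134w^2 − 129w + 144 = (−(15625/8381)w + 10000/8381)((8381/625)w^2 + (50286/625)w + 75429/625) + (0)
Last nonzero remainder: (8381/625)w^2 + (50286/625)w + 75429/625. Dividing through by 8381/625 gives the monic gcd w^2 + 6w + 9.

w^2 + 6w + 9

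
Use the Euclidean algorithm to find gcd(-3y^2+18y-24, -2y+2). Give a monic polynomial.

Euclidean algorithm in ℚ[y]:
  -3y^2+18y-24 = ((3/2)y-15/2)(-2y+2) + (-9)
  -2y+2 = ((2/9)y-2/9)(-9) + (0)
The last nonzero remainder is the constant -9, so the polynomials are coprime and gcd = 1.

1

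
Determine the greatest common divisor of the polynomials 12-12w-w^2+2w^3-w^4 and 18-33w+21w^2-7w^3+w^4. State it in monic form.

-6+9w-4w^2+w^3

Repeated division with remainder:
  -w^4+2w^3-w^2-12w+12 = (-1)(w^4-7w^3+21w^2-33w+18) + (-5w^3+20w^2-45w+30)
  w^4-7w^3+21w^2-33w+18 = (-(1/5)w+3/5)(-5w^3+20w^2-45w+30) + (0)
Last nonzero remainder: -5w^3+20w^2-45w+30. Dividing through by -5 gives the monic gcd w^3-4w^2+9w-6.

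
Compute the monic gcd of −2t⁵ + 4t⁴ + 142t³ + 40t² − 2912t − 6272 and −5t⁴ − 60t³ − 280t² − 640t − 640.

t² + 8t + 16

Euclidean algorithm in ℚ[t]:
  −2t⁵ + 4t⁴ + 142t³ + 40t² − 2912t − 6272 = ((2/5)t − 28/5)(−5t⁴ − 60t³ − 280t² − 640t − 640) + (−82t³ − 1272t² − 6240t − 9856)
  −5t⁴ − 60t³ − 280t² − 640t − 640 = ((5/82)t − 360/1681)(−82t³ − 1272t² − 6240t − 9856) + (−(289000/1681)t² − (2312000/1681)t − 4624000/1681)
  −82t³ − 1272t² − 6240t − 9856 = ((68921/144500)t + 129437/36125)(−(289000/1681)t² − (2312000/1681)t − 4624000/1681) + (0)
Last nonzero remainder: −(289000/1681)t² − (2312000/1681)t − 4624000/1681. Dividing through by −289000/1681 gives the monic gcd t² + 8t + 16.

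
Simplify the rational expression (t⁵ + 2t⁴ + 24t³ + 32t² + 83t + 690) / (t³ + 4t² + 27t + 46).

(t³ + t + 30)/(t + 2)

By polynomial division,
  t⁵ + 2t⁴ + 24t³ + 32t² + 83t + 690 = (t² - 2t + 5)(t³ + 4t² + 27t + 46) + (20t² + 40t + 460)
  t³ + 4t² + 27t + 46 = ((1/20)t + 1/10)(20t² + 40t + 460) + (0)
Last nonzero remainder: 20t² + 40t + 460. Dividing through by 20 gives the monic gcd t² + 2t + 23.
Cancel t² + 2t + 23 from numerator and denominator to get the reduced form.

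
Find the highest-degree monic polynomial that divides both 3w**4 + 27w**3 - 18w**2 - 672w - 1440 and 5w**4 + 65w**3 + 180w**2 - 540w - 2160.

Apply the Euclidean algorithm:
  3w**4 + 27w**3 - 18w**2 - 672w - 1440 = (3/5)(5w**4 + 65w**3 + 180w**2 - 540w - 2160) + (-12w**3 - 126w**2 - 348w - 144)
  5w**4 + 65w**3 + 180w**2 - 540w - 2160 = (-(5/12)w - 25/24)(-12w**3 - 126w**2 - 348w - 144) + (-(385/4)w**2 - (1925/2)w - 2310)
  -12w**3 - 126w**2 - 348w - 144 = ((48/385)w + 24/385)(-(385/4)w**2 - (1925/2)w - 2310) + (0)
Last nonzero remainder: -(385/4)w**2 - (1925/2)w - 2310. Dividing through by -385/4 gives the monic gcd w**2 + 10w + 24.

w**2 + 10w + 24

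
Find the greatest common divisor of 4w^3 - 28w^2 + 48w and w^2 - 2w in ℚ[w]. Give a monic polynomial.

w

By polynomial division,
  4w^3 - 28w^2 + 48w = (4w - 20)(w^2 - 2w) + (8w)
  w^2 - 2w = ((1/8)w - 1/4)(8w) + (0)
Last nonzero remainder: 8w. Dividing through by 8 gives the monic gcd w.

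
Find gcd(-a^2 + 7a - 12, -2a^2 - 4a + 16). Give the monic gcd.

Apply the Euclidean algorithm:
  -a^2 + 7a - 12 = (1/2)(-2a^2 - 4a + 16) + (9a - 20)
  -2a^2 - 4a + 16 = (-(2/9)a - 76/81)(9a - 20) + (-224/81)
  9a - 20 = (-(729/224)a + 405/56)(-224/81) + (0)
The last nonzero remainder is the constant -224/81, so the polynomials are coprime and gcd = 1.

1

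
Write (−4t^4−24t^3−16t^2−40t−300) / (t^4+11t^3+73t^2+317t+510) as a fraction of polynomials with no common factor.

By polynomial division,
  −4t^4−24t^3−16t^2−40t−300 = (−4)(t^4+11t^3+73t^2+317t+510) + (20t^3+276t^2+1228t+1740)
  t^4+11t^3+73t^2+317t+510 = ((1/20)t−7/50)(20t^3+276t^2+1228t+1740) + ((1256/25)t^2+(10048/25)t+3768/5)
  20t^3+276t^2+1228t+1740 = ((125/314)t+725/314)((1256/25)t^2+(10048/25)t+3768/5) + (0)
Last nonzero remainder: (1256/25)t^2+(10048/25)t+3768/5. Dividing through by 1256/25 gives the monic gcd t^2+8t+15.
Cancel t^2+8t+15 from numerator and denominator to get the reduced form.

(−4t^2+8t−20)/(t^2+3t+34)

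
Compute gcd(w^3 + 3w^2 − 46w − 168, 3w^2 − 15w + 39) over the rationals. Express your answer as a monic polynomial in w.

1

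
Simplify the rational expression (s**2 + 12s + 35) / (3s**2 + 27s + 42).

Repeated division with remainder:
  s**2 + 12s + 35 = (1/3)(3s**2 + 27s + 42) + (3s + 21)
  3s**2 + 27s + 42 = (s + 2)(3s + 21) + (0)
Last nonzero remainder: 3s + 21. Dividing through by 3 gives the monic gcd s + 7.
Cancel s + 7 from numerator and denominator to get the reduced form.

(s + 5)/(3s + 6)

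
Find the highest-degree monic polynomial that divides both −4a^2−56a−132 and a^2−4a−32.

1

Apply the Euclidean algorithm:
  −4a^2−56a−132 = (−4)(a^2−4a−32) + (−72a−260)
  a^2−4a−32 = (−(1/72)a+137/1296)(−72a−260) + (−1463/324)
  −72a−260 = ((23328/1463)a+84240/1463)(−1463/324) + (0)
The last nonzero remainder is the constant −1463/324, so the polynomials are coprime and gcd = 1.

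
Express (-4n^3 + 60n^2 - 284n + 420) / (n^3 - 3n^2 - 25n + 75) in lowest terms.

(-4n + 28)/(n + 5)

By polynomial division,
  -4n^3 + 60n^2 - 284n + 420 = (-4)(n^3 - 3n^2 - 25n + 75) + (48n^2 - 384n + 720)
  n^3 - 3n^2 - 25n + 75 = ((1/48)n + 5/48)(48n^2 - 384n + 720) + (0)
Last nonzero remainder: 48n^2 - 384n + 720. Dividing through by 48 gives the monic gcd n^2 - 8n + 15.
Cancel n^2 - 8n + 15 from numerator and denominator to get the reduced form.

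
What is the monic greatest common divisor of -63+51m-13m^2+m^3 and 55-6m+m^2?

1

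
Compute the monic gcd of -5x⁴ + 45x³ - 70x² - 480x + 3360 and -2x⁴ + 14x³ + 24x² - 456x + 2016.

x³ - 13x² + 66x - 168

Euclidean algorithm in ℚ[x]:
  -5x⁴ + 45x³ - 70x² - 480x + 3360 = (5/2)(-2x⁴ + 14x³ + 24x² - 456x + 2016) + (10x³ - 130x² + 660x - 1680)
  -2x⁴ + 14x³ + 24x² - 456x + 2016 = (-(1/5)x - 6/5)(10x³ - 130x² + 660x - 1680) + (0)
Last nonzero remainder: 10x³ - 130x² + 660x - 1680. Dividing through by 10 gives the monic gcd x³ - 13x² + 66x - 168.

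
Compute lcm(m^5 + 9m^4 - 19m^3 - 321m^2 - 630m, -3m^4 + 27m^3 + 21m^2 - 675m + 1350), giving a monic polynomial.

m^7 + m^6 - 76m^5 - 34m^4 + 1653m^3 + 225m^2 - 9450m

Euclidean algorithm in ℚ[m]:
  m^5 + 9m^4 - 19m^3 - 321m^2 - 630m = (-(1/3)m - 6)(-3m^4 + 27m^3 + 21m^2 - 675m + 1350) + (150m^3 - 420m^2 - 4230m + 8100)
  -3m^4 + 27m^3 + 21m^2 - 675m + 1350 = (-(1/50)m + 31/250)(150m^3 - 420m^2 - 4230m + 8100) + (-(288/25)m^2 + (288/25)m + 1728/5)
  150m^3 - 420m^2 - 4230m + 8100 = (-(625/48)m + 375/16)(-(288/25)m^2 + (288/25)m + 1728/5) + (0)
Last nonzero remainder: -(288/25)m^2 + (288/25)m + 1728/5. Dividing through by -288/25 gives the monic gcd m^2 - m - 30.
Then lcm(f, g) = f·g / gcd(f, g); expanding and making the result monic gives the answer.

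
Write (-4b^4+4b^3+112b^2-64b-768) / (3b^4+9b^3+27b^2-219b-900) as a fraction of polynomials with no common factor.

By polynomial division,
  -4b^4+4b^3+112b^2-64b-768 = (-4/3)(3b^4+9b^3+27b^2-219b-900) + (16b^3+148b^2-356b-1968)
  3b^4+9b^3+27b^2-219b-900 = ((3/16)b-75/64)(16b^3+148b^2-356b-1968) + ((4275/16)b^2-(4275/16)b-12825/4)
  16b^3+148b^2-356b-1968 = ((256/4275)b+2624/4275)((4275/16)b^2-(4275/16)b-12825/4) + (0)
Last nonzero remainder: (4275/16)b^2-(4275/16)b-12825/4. Dividing through by 4275/16 gives the monic gcd b^2-b-12.
Cancel b^2-b-12 from numerator and denominator to get the reduced form.

(-4b^2+64)/(3b^2+12b+75)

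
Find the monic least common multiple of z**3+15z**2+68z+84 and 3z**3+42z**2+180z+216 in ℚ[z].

z**4+21z**3+158z**2+492z+504

Apply the Euclidean algorithm:
  z**3+15z**2+68z+84 = (1/3)(3z**3+42z**2+180z+216) + (z**2+8z+12)
  3z**3+42z**2+180z+216 = (3z+18)(z**2+8z+12) + (0)
The last nonzero remainder z**2+8z+12 is already monic.
Then lcm(f, g) = f·g / gcd(f, g); expanding and making the result monic gives the answer.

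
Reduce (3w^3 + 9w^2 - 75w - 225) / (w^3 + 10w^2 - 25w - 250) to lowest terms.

(3w + 9)/(w + 10)

By polynomial division,
  3w^3 + 9w^2 - 75w - 225 = (3)(w^3 + 10w^2 - 25w - 250) + (-21w^2 + 525)
  w^3 + 10w^2 - 25w - 250 = (-(1/21)w - 10/21)(-21w^2 + 525) + (0)
Last nonzero remainder: -21w^2 + 525. Dividing through by -21 gives the monic gcd w^2 - 25.
Cancel w^2 - 25 from numerator and denominator to get the reduced form.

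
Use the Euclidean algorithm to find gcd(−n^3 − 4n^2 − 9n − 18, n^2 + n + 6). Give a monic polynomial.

n^2 + n + 6

By polynomial division,
  −n^3 − 4n^2 − 9n − 18 = (−n − 3)(n^2 + n + 6) + (0)
The last nonzero remainder n^2 + n + 6 is already monic.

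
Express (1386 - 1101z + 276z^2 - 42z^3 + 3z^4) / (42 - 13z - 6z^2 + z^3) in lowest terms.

(99 - 15z + 3z^2)/(3 + z)

Apply the Euclidean algorithm:
  3z^4 - 42z^3 + 276z^2 - 1101z + 1386 = (3z - 24)(z^3 - 6z^2 - 13z + 42) + (171z^2 - 1539z + 2394)
  z^3 - 6z^2 - 13z + 42 = ((1/171)z + 1/57)(171z^2 - 1539z + 2394) + (0)
Last nonzero remainder: 171z^2 - 1539z + 2394. Dividing through by 171 gives the monic gcd z^2 - 9z + 14.
Cancel z^2 - 9z + 14 from numerator and denominator to get the reduced form.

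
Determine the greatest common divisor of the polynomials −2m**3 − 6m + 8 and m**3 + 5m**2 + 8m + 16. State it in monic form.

m**2 + m + 4

Euclidean algorithm in ℚ[m]:
  −2m**3 − 6m + 8 = (−2)(m**3 + 5m**2 + 8m + 16) + (10m**2 + 10m + 40)
  m**3 + 5m**2 + 8m + 16 = ((1/10)m + 2/5)(10m**2 + 10m + 40) + (0)
Last nonzero remainder: 10m**2 + 10m + 40. Dividing through by 10 gives the monic gcd m**2 + m + 4.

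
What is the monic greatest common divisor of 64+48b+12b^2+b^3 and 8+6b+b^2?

By polynomial division,
  b^3+12b^2+48b+64 = (b+6)(b^2+6b+8) + (4b+16)
  b^2+6b+8 = ((1/4)b+1/2)(4b+16) + (0)
Last nonzero remainder: 4b+16. Dividing through by 4 gives the monic gcd b+4.

4+b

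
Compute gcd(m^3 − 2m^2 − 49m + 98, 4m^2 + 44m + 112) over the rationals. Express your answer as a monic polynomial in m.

Euclidean algorithm in ℚ[m]:
  m^3 − 2m^2 − 49m + 98 = ((1/4)m − 13/4)(4m^2 + 44m + 112) + (66m + 462)
  4m^2 + 44m + 112 = ((2/33)m + 8/33)(66m + 462) + (0)
Last nonzero remainder: 66m + 462. Dividing through by 66 gives the monic gcd m + 7.

m + 7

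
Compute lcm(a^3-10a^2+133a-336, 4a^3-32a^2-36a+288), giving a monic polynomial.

Euclidean algorithm in ℚ[a]:
  a^3-10a^2+133a-336 = (1/4)(4a^3-32a^2-36a+288) + (-2a^2+142a-408)
  4a^3-32a^2-36a+288 = (-2a-126)(-2a^2+142a-408) + (17040a-51120)
  -2a^2+142a-408 = (-(1/8520)a+17/2130)(17040a-51120) + (0)
Last nonzero remainder: 17040a-51120. Dividing through by 17040 gives the monic gcd a-3.
Then lcm(f, g) = f·g / gcd(f, g); expanding and making the result monic gives the answer.

a^5-15a^4+159a^3-761a^2-1512a+8064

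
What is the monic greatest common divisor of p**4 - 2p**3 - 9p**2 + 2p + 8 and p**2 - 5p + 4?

p**2 - 5p + 4

Euclidean algorithm in ℚ[p]:
  p**4 - 2p**3 - 9p**2 + 2p + 8 = (p**2 + 3p + 2)(p**2 - 5p + 4) + (0)
The last nonzero remainder p**2 - 5p + 4 is already monic.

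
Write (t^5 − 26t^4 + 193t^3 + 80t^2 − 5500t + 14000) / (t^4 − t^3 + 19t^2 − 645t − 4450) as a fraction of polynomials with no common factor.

Repeated division with remainder:
  t^5 − 26t^4 + 193t^3 + 80t^2 − 5500t + 14000 = (t − 25)(t^4 − t^3 + 19t^2 − 645t − 4450) + (149t^3 + 1200t^2 − 17175t − 97250)
  t^4 − t^3 + 19t^2 − 645t − 4450 = ((1/149)t − 1349/22201)(149t^3 + 1200t^2 − 17175t − 97250) + ((4599694/22201)t^2 − (22998470/22201)t − 229984700/22201)
  149t^3 + 1200t^2 − 17175t − 97250 = ((3307949/4599694)t + 43180945/4599694)((4599694/22201)t^2 − (22998470/22201)t − 229984700/22201) + (0)
Last nonzero remainder: (4599694/22201)t^2 − (22998470/22201)t − 229984700/22201. Dividing through by 4599694/22201 gives the monic gcd t^2 − 5t − 50.
Cancel t^2 − 5t − 50 from numerator and denominator to get the reduced form.

(t^3 − 21t^2 + 138t − 280)/(t^2 + 4t + 89)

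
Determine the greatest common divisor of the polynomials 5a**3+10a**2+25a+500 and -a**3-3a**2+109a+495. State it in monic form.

a+5

Apply the Euclidean algorithm:
  5a**3+10a**2+25a+500 = (-5)(-a**3-3a**2+109a+495) + (-5a**2+570a+2975)
  -a**3-3a**2+109a+495 = ((1/5)a+117/5)(-5a**2+570a+2975) + (-13824a-69120)
  -5a**2+570a+2975 = ((5/13824)a-595/13824)(-13824a-69120) + (0)
Last nonzero remainder: -13824a-69120. Dividing through by -13824 gives the monic gcd a+5.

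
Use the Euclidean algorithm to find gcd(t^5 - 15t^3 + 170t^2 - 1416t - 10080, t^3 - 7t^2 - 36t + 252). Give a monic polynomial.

Repeated division with remainder:
  t^5 - 15t^3 + 170t^2 - 1416t - 10080 = (t^2 + 7t + 70)(t^3 - 7t^2 - 36t + 252) + (660t^2 - 660t - 27720)
  t^3 - 7t^2 - 36t + 252 = ((1/660)t - 1/110)(660t^2 - 660t - 27720) + (0)
Last nonzero remainder: 660t^2 - 660t - 27720. Dividing through by 660 gives the monic gcd t^2 - t - 42.

t^2 - t - 42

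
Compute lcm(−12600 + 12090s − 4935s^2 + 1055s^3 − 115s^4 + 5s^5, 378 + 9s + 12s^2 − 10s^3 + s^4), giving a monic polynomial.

−22680 + 14202s − 4149s^2 + 1356s^3 − 561s^4 + 151s^5 − 20s^6 + s^7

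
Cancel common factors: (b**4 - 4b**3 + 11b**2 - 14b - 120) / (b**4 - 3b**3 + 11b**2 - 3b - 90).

(b - 4)/(b - 3)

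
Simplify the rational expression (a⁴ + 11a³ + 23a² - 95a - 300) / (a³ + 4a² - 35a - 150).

(a² + a - 12)/(a - 6)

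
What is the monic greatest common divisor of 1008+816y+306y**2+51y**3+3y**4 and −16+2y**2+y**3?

Apply the Euclidean algorithm:
  3y**4+51y**3+306y**2+816y+1008 = (3y+45)(y**3+2y**2−16) + (216y**2+864y+1728)
  y**3+2y**2−16 = ((1/216)y−1/108)(216y**2+864y+1728) + (0)
Last nonzero remainder: 216y**2+864y+1728. Dividing through by 216 gives the monic gcd y**2+4y+8.

8+4y+y**2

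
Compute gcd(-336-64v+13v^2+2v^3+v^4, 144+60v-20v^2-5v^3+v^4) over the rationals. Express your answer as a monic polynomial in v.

-12-v+v^2

Repeated division with remainder:
  v^4+2v^3+13v^2-64v-336 = (v^4-5v^3-20v^2+60v+144) + (7v^3+33v^2-124v-480)
  v^4-5v^3-20v^2+60v+144 = ((1/7)v-68/49)(7v^3+33v^2-124v-480) + ((2132/49)v^2-(2132/49)v-25584/49)
  7v^3+33v^2-124v-480 = ((343/2132)v+490/533)((2132/49)v^2-(2132/49)v-25584/49) + (0)
Last nonzero remainder: (2132/49)v^2-(2132/49)v-25584/49. Dividing through by 2132/49 gives the monic gcd v^2-v-12.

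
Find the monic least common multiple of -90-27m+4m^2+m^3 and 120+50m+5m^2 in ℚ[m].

-360-198m-11m^2+8m^3+m^4

By polynomial division,
  m^3+4m^2-27m-90 = ((1/5)m-6/5)(5m^2+50m+120) + (9m+54)
  5m^2+50m+120 = ((5/9)m+20/9)(9m+54) + (0)
Last nonzero remainder: 9m+54. Dividing through by 9 gives the monic gcd m+6.
Then lcm(f, g) = f·g / gcd(f, g); expanding and making the result monic gives the answer.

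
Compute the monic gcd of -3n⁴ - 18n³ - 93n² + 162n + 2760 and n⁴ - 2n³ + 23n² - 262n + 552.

n³ + n² + 26n - 184

Repeated division with remainder:
  -3n⁴ - 18n³ - 93n² + 162n + 2760 = (-3)(n⁴ - 2n³ + 23n² - 262n + 552) + (-24n³ - 24n² - 624n + 4416)
  n⁴ - 2n³ + 23n² - 262n + 552 = (-(1/24)n + 1/8)(-24n³ - 24n² - 624n + 4416) + (0)
Last nonzero remainder: -24n³ - 24n² - 624n + 4416. Dividing through by -24 gives the monic gcd n³ + n² + 26n - 184.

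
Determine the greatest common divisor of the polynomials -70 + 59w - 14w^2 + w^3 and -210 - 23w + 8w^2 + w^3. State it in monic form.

Apply the Euclidean algorithm:
  w^3 - 14w^2 + 59w - 70 = (w^3 + 8w^2 - 23w - 210) + (-22w^2 + 82w + 140)
  w^3 + 8w^2 - 23w - 210 = (-(1/22)w - 129/242)(-22w^2 + 82w + 140) + ((3276/121)w - 16380/121)
  -22w^2 + 82w + 140 = (-(1331/1638)w - 121/117)((3276/121)w - 16380/121) + (0)
Last nonzero remainder: (3276/121)w - 16380/121. Dividing through by 3276/121 gives the monic gcd w - 5.

-5 + w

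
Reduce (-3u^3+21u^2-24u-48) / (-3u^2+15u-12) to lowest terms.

(u^2-3u-4)/(u-1)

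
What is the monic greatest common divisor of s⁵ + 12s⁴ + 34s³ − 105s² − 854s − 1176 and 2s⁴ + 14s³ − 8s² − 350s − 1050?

By polynomial division,
  s⁵ + 12s⁴ + 34s³ − 105s² − 854s − 1176 = ((1/2)s + 5/2)(2s⁴ + 14s³ − 8s² − 350s − 1050) + (3s³ + 90s² + 546s + 1449)
  2s⁴ + 14s³ − 8s² − 350s − 1050 = ((2/3)s − 46/3)(3s³ + 90s² + 546s + 1449) + (1008s² + 7056s + 21168)
  3s³ + 90s² + 546s + 1449 = ((1/336)s + 23/336)(1008s² + 7056s + 21168) + (0)
Last nonzero remainder: 1008s² + 7056s + 21168. Dividing through by 1008 gives the monic gcd s² + 7s + 21.

s² + 7s + 21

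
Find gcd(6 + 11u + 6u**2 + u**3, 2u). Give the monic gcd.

Euclidean algorithm in ℚ[u]:
  u**3 + 6u**2 + 11u + 6 = ((1/2)u**2 + 3u + 11/2)(2u) + (6)
  2u = ((1/3)u)(6) + (0)
The last nonzero remainder is the constant 6, so the polynomials are coprime and gcd = 1.

1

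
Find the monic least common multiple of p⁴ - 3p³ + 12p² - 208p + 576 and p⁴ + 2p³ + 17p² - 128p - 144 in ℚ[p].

p⁵ - 2p⁴ + 9p³ - 196p² + 368p + 576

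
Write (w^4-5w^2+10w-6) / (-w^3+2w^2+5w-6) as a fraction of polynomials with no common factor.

(-w^3-w^2+4w-6)/(w^2-w-6)

Apply the Euclidean algorithm:
  w^4-5w^2+10w-6 = (-w-2)(-w^3+2w^2+5w-6) + (4w^2+14w-18)
  -w^3+2w^2+5w-6 = (-(1/4)w+11/8)(4w^2+14w-18) + (-(75/4)w+75/4)
  4w^2+14w-18 = (-(16/75)w-24/25)(-(75/4)w+75/4) + (0)
Last nonzero remainder: -(75/4)w+75/4. Dividing through by -75/4 gives the monic gcd w-1.
Cancel w-1 from numerator and denominator to get the reduced form.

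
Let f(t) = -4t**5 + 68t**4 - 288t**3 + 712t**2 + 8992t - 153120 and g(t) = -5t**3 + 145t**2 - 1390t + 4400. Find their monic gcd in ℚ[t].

t**2 - 21t + 110

Euclidean algorithm in ℚ[t]:
  -4t**5 + 68t**4 - 288t**3 + 712t**2 + 8992t - 153120 = ((4/5)t**2 + (48/5)t + 568/5)(-5t**3 + 145t**2 - 1390t + 4400) + (-5936t**2 + 124656t - 652960)
  -5t**3 + 145t**2 - 1390t + 4400 = ((5/5936)t - 5/742)(-5936t**2 + 124656t - 652960) + (0)
Last nonzero remainder: -5936t**2 + 124656t - 652960. Dividing through by -5936 gives the monic gcd t**2 - 21t + 110.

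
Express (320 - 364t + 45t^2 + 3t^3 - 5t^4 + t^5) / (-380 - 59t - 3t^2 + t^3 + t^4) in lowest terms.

(-16 + 19t - 4t^2 + t^3)/(19 + 2t + t^2)

Euclidean algorithm in ℚ[t]:
  t^5 - 5t^4 + 3t^3 + 45t^2 - 364t + 320 = (t - 6)(t^4 + t^3 - 3t^2 - 59t - 380) + (12t^3 + 86t^2 - 338t - 1960)
  t^4 + t^3 - 3t^2 - 59t - 380 = ((1/12)t - 37/72)(12t^3 + 86t^2 - 338t - 1960) + ((2497/36)t^2 - (2497/36)t - 12485/9)
  12t^3 + 86t^2 - 338t - 1960 = ((432/2497)t + 3528/2497)((2497/36)t^2 - (2497/36)t - 12485/9) + (0)
Last nonzero remainder: (2497/36)t^2 - (2497/36)t - 12485/9. Dividing through by 2497/36 gives the monic gcd t^2 - t - 20.
Cancel t^2 - t - 20 from numerator and denominator to get the reduced form.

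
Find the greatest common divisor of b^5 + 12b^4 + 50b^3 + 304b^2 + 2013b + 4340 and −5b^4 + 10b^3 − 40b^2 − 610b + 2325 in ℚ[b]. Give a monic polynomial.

Apply the Euclidean algorithm:
  b^5 + 12b^4 + 50b^3 + 304b^2 + 2013b + 4340 = (−(1/5)b − 14/5)(−5b^4 + 10b^3 − 40b^2 − 610b + 2325) + (70b^3 + 70b^2 + 770b + 10850)
  −5b^4 + 10b^3 − 40b^2 − 610b + 2325 = (−(1/14)b + 3/14)(70b^3 + 70b^2 + 770b + 10850) + (0)
Last nonzero remainder: 70b^3 + 70b^2 + 770b + 10850. Dividing through by 70 gives the monic gcd b^3 + b^2 + 11b + 155.

b^3 + b^2 + 11b + 155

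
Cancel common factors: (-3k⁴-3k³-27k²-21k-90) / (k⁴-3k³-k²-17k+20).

By polynomial division,
  -3k⁴-3k³-27k²-21k-90 = (-3)(k⁴-3k³-k²-17k+20) + (-12k³-30k²-72k-30)
  k⁴-3k³-k²-17k+20 = (-(1/12)k+11/24)(-12k³-30k²-72k-30) + ((27/4)k²+(27/2)k+135/4)
  -12k³-30k²-72k-30 = (-(16/9)k-8/9)((27/4)k²+(27/2)k+135/4) + (0)
Last nonzero remainder: (27/4)k²+(27/2)k+135/4. Dividing through by 27/4 gives the monic gcd k²+2k+5.
Cancel k²+2k+5 from numerator and denominator to get the reduced form.

(-3k²+3k-18)/(k²-5k+4)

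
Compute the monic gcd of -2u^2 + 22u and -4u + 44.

u - 11

Repeated division with remainder:
  -2u^2 + 22u = ((1/2)u)(-4u + 44) + (0)
Last nonzero remainder: -4u + 44. Dividing through by -4 gives the monic gcd u - 11.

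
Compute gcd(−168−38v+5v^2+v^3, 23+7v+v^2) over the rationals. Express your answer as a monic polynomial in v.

1

Euclidean algorithm in ℚ[v]:
  v^3+5v^2−38v−168 = (v−2)(v^2+7v+23) + (−47v−122)
  v^2+7v+23 = (−(1/47)v−207/2209)(−47v−122) + (25553/2209)
  −47v−122 = (−(103823/25553)v−269498/25553)(25553/2209) + (0)
The last nonzero remainder is the constant 25553/2209, so the polynomials are coprime and gcd = 1.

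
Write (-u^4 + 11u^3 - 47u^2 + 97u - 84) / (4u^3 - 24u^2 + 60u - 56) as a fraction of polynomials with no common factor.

(-u^2 + 7u - 12)/(4u - 8)

Euclidean algorithm in ℚ[u]:
  -u^4 + 11u^3 - 47u^2 + 97u - 84 = (-(1/4)u + 5/4)(4u^3 - 24u^2 + 60u - 56) + (-2u^2 + 8u - 14)
  4u^3 - 24u^2 + 60u - 56 = (-2u + 4)(-2u^2 + 8u - 14) + (0)
Last nonzero remainder: -2u^2 + 8u - 14. Dividing through by -2 gives the monic gcd u^2 - 4u + 7.
Cancel u^2 - 4u + 7 from numerator and denominator to get the reduced form.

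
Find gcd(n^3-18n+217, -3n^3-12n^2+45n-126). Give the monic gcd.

By polynomial division,
  n^3-18n+217 = (-1/3)(-3n^3-12n^2+45n-126) + (-4n^2-3n+175)
  -3n^3-12n^2+45n-126 = ((3/4)n+39/16)(-4n^2-3n+175) + (-(1263/16)n-8841/16)
  -4n^2-3n+175 = ((64/1263)n-400/1263)(-(1263/16)n-8841/16) + (0)
Last nonzero remainder: -(1263/16)n-8841/16. Dividing through by -1263/16 gives the monic gcd n+7.

n+7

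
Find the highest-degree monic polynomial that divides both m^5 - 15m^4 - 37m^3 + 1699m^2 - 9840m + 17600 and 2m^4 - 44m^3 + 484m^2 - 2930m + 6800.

m^2 - 13m + 40

Apply the Euclidean algorithm:
  m^5 - 15m^4 - 37m^3 + 1699m^2 - 9840m + 17600 = ((1/2)m + 7/2)(2m^4 - 44m^3 + 484m^2 - 2930m + 6800) + (-125m^3 + 1470m^2 - 2985m - 6200)
  2m^4 - 44m^3 + 484m^2 - 2930m + 6800 = (-(2/125)m + 512/3125)(-125m^3 + 1470m^2 - 2985m - 6200) + ((122122/625)m^2 - (1587586/625)m + 976976/125)
  -125m^3 + 1470m^2 - 2985m - 6200 = (-(78125/122122)m - 96875/122122)((122122/625)m^2 - (1587586/625)m + 976976/125) + (0)
Last nonzero remainder: (122122/625)m^2 - (1587586/625)m + 976976/125. Dividing through by 122122/625 gives the monic gcd m^2 - 13m + 40.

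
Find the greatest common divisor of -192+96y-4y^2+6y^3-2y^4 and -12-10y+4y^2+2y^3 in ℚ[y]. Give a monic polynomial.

Repeated division with remainder:
  -2y^4+6y^3-4y^2+96y-192 = (-y+5)(2y^3+4y^2-10y-12) + (-34y^2+134y-132)
  2y^3+4y^2-10y-12 = (-(1/17)y-101/289)(-34y^2+134y-132) + ((8400/289)y-16800/289)
  -34y^2+134y-132 = (-(4913/4200)y+3179/1400)((8400/289)y-16800/289) + (0)
Last nonzero remainder: (8400/289)y-16800/289. Dividing through by 8400/289 gives the monic gcd y-2.

-2+y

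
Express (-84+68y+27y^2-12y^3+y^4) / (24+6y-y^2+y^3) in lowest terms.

Apply the Euclidean algorithm:
  y^4-12y^3+27y^2+68y-84 = (y-11)(y^3-y^2+6y+24) + (10y^2+110y+180)
  y^3-y^2+6y+24 = ((1/10)y-6/5)(10y^2+110y+180) + (120y+240)
  10y^2+110y+180 = ((1/12)y+3/4)(120y+240) + (0)
Last nonzero remainder: 120y+240. Dividing through by 120 gives the monic gcd y+2.
Cancel y+2 from numerator and denominator to get the reduced form.

(-42+55y-14y^2+y^3)/(12-3y+y^2)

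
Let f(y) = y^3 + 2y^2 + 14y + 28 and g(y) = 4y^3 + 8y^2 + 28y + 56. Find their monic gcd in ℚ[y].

By polynomial division,
  y^3 + 2y^2 + 14y + 28 = (1/4)(4y^3 + 8y^2 + 28y + 56) + (7y + 14)
  4y^3 + 8y^2 + 28y + 56 = ((4/7)y^2 + 4)(7y + 14) + (0)
Last nonzero remainder: 7y + 14. Dividing through by 7 gives the monic gcd y + 2.

y + 2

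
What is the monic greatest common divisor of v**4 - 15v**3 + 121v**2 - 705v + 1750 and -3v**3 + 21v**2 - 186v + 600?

Euclidean algorithm in ℚ[v]:
  v**4 - 15v**3 + 121v**2 - 705v + 1750 = (-(1/3)v + 8/3)(-3v**3 + 21v**2 - 186v + 600) + (3v**2 - 9v + 150)
  -3v**3 + 21v**2 - 186v + 600 = (-v + 4)(3v**2 - 9v + 150) + (0)
Last nonzero remainder: 3v**2 - 9v + 150. Dividing through by 3 gives the monic gcd v**2 - 3v + 50.

v**2 - 3v + 50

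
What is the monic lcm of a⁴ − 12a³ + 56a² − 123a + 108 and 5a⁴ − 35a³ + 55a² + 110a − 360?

a⁵ − 10a⁴ + 32a³ − 11a² − 138a + 216

By polynomial division,
  a⁴ − 12a³ + 56a² − 123a + 108 = (1/5)(5a⁴ − 35a³ + 55a² + 110a − 360) + (−5a³ + 45a² − 145a + 180)
  5a⁴ − 35a³ + 55a² + 110a − 360 = (−a − 2)(−5a³ + 45a² − 145a + 180) + (0)
Last nonzero remainder: −5a³ + 45a² − 145a + 180. Dividing through by −5 gives the monic gcd a³ − 9a² + 29a − 36.
Then lcm(f, g) = f·g / gcd(f, g); expanding and making the result monic gives the answer.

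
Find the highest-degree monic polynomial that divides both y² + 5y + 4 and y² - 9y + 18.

Repeated division with remainder:
  y² + 5y + 4 = (y² - 9y + 18) + (14y - 14)
  y² - 9y + 18 = ((1/14)y - 4/7)(14y - 14) + (10)
  14y - 14 = ((7/5)y - 7/5)(10) + (0)
The last nonzero remainder is the constant 10, so the polynomials are coprime and gcd = 1.

1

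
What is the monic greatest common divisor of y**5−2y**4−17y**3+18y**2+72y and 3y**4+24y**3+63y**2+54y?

y**3+5y**2+6y

Repeated division with remainder:
  y**5−2y**4−17y**3+18y**2+72y = ((1/3)y−10/3)(3y**4+24y**3+63y**2+54y) + (42y**3+210y**2+252y)
  3y**4+24y**3+63y**2+54y = ((1/14)y+3/14)(42y**3+210y**2+252y) + (0)
Last nonzero remainder: 42y**3+210y**2+252y. Dividing through by 42 gives the monic gcd y**3+5y**2+6y.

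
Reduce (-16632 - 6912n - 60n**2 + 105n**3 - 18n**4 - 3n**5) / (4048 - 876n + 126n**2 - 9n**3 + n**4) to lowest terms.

Apply the Euclidean algorithm:
  -3n**5 - 18n**4 + 105n**3 - 60n**2 - 6912n - 16632 = (-3n - 45)(n**4 - 9n**3 + 126n**2 - 876n + 4048) + (78n**3 + 2982n**2 - 34188n + 165528)
  n**4 - 9n**3 + 126n**2 - 876n + 4048 = ((1/78)n - 307/507)(78n**3 + 2982n**2 - 34188n + 165528) + ((400526/169)n**2 - (4005260/169)n + 17623144/169)
  78n**3 + 2982n**2 - 34188n + 165528 = ((6591/200263)n + 317889/200263)((400526/169)n**2 - (4005260/169)n + 17623144/169) + (0)
Last nonzero remainder: (400526/169)n**2 - (4005260/169)n + 17623144/169. Dividing through by 400526/169 gives the monic gcd n**2 - 10n + 44.
Cancel n**2 - 10n + 44 from numerator and denominator to get the reduced form.

(-378 - 243n - 48n**2 - 3n**3)/(92 + n + n**2)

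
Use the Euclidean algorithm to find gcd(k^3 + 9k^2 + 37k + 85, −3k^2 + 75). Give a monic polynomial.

k + 5

Repeated division with remainder:
  k^3 + 9k^2 + 37k + 85 = (−(1/3)k − 3)(−3k^2 + 75) + (62k + 310)
  −3k^2 + 75 = (−(3/62)k + 15/62)(62k + 310) + (0)
Last nonzero remainder: 62k + 310. Dividing through by 62 gives the monic gcd k + 5.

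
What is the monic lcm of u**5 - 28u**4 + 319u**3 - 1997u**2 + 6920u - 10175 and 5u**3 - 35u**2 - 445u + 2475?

u**6 - 19u**5 + 67u**4 + 874u**3 - 11053u**2 + 52105u - 91575

Euclidean algorithm in ℚ[u]:
  u**5 - 28u**4 + 319u**3 - 1997u**2 + 6920u - 10175 = ((1/5)u**2 - (21/5)u + 261/5)(5u**3 - 35u**2 - 445u + 2475) + (-2534u**2 + 40544u - 139370)
  5u**3 - 35u**2 - 445u + 2475 = (-(5/2534)u - 45/2534)(-2534u**2 + 40544u - 139370) + (0)
Last nonzero remainder: -2534u**2 + 40544u - 139370. Dividing through by -2534 gives the monic gcd u**2 - 16u + 55.
Then lcm(f, g) = f·g / gcd(f, g); expanding and making the result monic gives the answer.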